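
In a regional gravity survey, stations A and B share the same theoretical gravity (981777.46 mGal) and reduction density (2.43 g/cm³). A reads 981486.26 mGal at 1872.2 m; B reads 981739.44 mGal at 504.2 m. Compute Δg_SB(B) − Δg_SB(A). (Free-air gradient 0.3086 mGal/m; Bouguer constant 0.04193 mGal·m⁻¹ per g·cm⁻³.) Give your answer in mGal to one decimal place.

Δg_SB(A) = 981486.26 − 981777.46 + 0.3086×1872.2 − 0.04193×2.43×1872.2 = 95.80 mGal
Δg_SB(B) = 981739.44 − 981777.46 + 0.3086×504.2 − 0.04193×2.43×504.2 = 66.20 mGal
Difference = 66.20 − (95.80) = -29.60 mGal

-29.6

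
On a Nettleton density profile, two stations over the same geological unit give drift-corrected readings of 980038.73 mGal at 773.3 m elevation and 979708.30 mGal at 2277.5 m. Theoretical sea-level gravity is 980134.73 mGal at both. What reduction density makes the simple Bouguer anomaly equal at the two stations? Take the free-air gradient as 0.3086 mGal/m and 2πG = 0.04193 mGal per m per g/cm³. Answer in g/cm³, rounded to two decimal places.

Δg_obs = 979708.30 − 980038.73 = -330.43 mGal over Δh = 2277.5 − 773.3 = 1504.2 m
Equal Bouguer anomalies ⇒ Δg_obs + (0.3086 − 0.04193ρ)·Δh = 0
0.3086 − 0.04193ρ = −Δg_obs/Δh = 0.21967
ρ = (0.3086 − 0.21967) / 0.04193 = 2.12 g/cm³

2.12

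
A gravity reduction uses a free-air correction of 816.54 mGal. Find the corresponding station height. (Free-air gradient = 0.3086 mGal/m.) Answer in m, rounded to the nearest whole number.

h = 816.54 / 0.3086 = 2645.95 m

2646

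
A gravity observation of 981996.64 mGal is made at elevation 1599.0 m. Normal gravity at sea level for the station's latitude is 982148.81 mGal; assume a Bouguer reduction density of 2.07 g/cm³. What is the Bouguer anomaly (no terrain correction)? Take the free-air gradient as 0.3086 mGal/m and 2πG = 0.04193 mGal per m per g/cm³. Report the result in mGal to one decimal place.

Free-air correction = 0.3086 × 1599.0 = 493.45 mGal
Free-air anomaly = 981996.64 − 982148.81 + (493.45) = 341.28 mGal
Bouguer slab correction = 0.04193 × 2.07 × 1599.0 = 138.79 mGal
Simple Bouguer anomaly = 341.28 − (138.79) = 202.49 mGal

202.5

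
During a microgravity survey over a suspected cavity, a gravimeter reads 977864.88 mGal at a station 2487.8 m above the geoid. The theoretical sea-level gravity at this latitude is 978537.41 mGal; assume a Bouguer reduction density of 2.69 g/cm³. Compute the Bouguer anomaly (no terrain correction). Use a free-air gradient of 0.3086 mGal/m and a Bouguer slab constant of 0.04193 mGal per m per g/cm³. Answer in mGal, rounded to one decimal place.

Free-air correction = 0.3086 × 2487.8 = 767.74 mGal
Free-air anomaly = 977864.88 − 978537.41 + (767.74) = 95.21 mGal
Bouguer slab correction = 0.04193 × 2.69 × 2487.8 = 280.60 mGal
Simple Bouguer anomaly = 95.21 − (280.60) = -185.39 mGal

-185.4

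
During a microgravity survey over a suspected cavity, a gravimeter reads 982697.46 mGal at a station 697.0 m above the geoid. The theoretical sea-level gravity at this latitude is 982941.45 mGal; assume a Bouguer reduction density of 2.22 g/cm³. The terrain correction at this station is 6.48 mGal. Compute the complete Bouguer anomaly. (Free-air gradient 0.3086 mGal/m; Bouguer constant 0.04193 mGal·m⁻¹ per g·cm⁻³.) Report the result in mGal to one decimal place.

-87.3

Free-air correction = 0.3086 × 697.0 = 215.09 mGal
Free-air anomaly = 982697.46 − 982941.45 + (215.09) = -28.90 mGal
Bouguer slab correction = 0.04193 × 2.22 × 697.0 = 64.88 mGal
Simple Bouguer anomaly = -28.90 − (64.88) = -93.78 mGal
Complete Bouguer anomaly = -93.78 + 6.48 = -87.30 mGal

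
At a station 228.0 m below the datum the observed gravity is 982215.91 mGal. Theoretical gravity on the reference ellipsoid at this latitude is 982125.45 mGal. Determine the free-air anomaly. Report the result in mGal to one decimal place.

20.1

Free-air correction = 0.3086 × -228.0 = -70.36 mGal
Free-air anomaly = 982215.91 − 982125.45 + (-70.36) = 20.10 mGal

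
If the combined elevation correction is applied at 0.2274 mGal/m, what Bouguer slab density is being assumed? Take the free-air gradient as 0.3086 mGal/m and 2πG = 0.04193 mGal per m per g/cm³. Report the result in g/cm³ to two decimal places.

1.94

0.2274 = 0.3086 − 0.04193 × ρ
ρ = (0.3086 − 0.2274) / 0.04193 = 1.94 g/cm³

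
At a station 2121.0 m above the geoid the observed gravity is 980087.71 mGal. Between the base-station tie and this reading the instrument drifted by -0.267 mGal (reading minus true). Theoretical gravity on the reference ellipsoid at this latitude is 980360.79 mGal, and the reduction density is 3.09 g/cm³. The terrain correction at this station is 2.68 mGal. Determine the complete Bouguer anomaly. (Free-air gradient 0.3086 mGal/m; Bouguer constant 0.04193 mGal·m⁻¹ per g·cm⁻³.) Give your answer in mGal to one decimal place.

Drift-corrected reading = 980087.71 − (-0.267) = 980087.977 mGal
Free-air correction = 0.3086 × 2121.0 = 654.54 mGal
Free-air anomaly = 980087.977 − 980360.79 + (654.54) = 381.727 mGal
Bouguer slab correction = 0.04193 × 3.09 × 2121.0 = 274.80 mGal
Simple Bouguer anomaly = 381.727 − (274.80) = 106.927 mGal
Complete Bouguer anomaly = 106.927 + 2.68 = 109.607 mGal

109.6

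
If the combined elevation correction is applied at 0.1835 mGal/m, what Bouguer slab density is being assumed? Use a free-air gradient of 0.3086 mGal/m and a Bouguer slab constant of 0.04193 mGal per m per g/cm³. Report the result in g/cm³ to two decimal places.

0.1835 = 0.3086 − 0.04193 × ρ
ρ = (0.3086 − 0.1835) / 0.04193 = 2.98 g/cm³

2.98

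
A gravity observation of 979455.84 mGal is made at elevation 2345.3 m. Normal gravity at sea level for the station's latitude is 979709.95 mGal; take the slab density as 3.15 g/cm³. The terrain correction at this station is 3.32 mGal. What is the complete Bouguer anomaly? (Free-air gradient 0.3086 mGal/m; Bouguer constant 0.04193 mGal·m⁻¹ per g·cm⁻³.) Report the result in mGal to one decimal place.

163.2

Free-air correction = 0.3086 × 2345.3 = 723.76 mGal
Free-air anomaly = 979455.84 − 979709.95 + (723.76) = 469.65 mGal
Bouguer slab correction = 0.04193 × 3.15 × 2345.3 = 309.77 mGal
Simple Bouguer anomaly = 469.65 − (309.77) = 159.88 mGal
Complete Bouguer anomaly = 159.88 + 3.32 = 163.20 mGal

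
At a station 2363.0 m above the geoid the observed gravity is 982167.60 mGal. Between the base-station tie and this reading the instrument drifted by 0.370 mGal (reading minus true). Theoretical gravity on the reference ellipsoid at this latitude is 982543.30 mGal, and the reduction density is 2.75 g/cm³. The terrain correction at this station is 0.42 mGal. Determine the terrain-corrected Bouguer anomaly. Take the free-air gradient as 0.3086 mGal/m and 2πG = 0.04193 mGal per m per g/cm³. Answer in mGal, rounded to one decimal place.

Drift-corrected reading = 982167.60 − (0.370) = 982167.230 mGal
Free-air correction = 0.3086 × 2363.0 = 729.22 mGal
Free-air anomaly = 982167.230 − 982543.30 + (729.22) = 353.150 mGal
Bouguer slab correction = 0.04193 × 2.75 × 2363.0 = 272.47 mGal
Simple Bouguer anomaly = 353.150 − (272.47) = 80.680 mGal
Complete Bouguer anomaly = 80.680 + 0.42 = 81.100 mGal

81.1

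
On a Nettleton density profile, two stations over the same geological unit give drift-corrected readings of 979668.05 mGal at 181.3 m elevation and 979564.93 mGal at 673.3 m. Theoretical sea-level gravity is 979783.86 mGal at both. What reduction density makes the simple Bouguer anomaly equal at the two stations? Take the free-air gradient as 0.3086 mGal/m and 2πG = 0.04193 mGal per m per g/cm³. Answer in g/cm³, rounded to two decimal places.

2.36

Δg_obs = 979564.93 − 979668.05 = -103.12 mGal over Δh = 673.3 − 181.3 = 492.0 m
Equal Bouguer anomalies ⇒ Δg_obs + (0.3086 − 0.04193ρ)·Δh = 0
0.3086 − 0.04193ρ = −Δg_obs/Δh = 0.20959
ρ = (0.3086 − 0.20959) / 0.04193 = 2.36 g/cm³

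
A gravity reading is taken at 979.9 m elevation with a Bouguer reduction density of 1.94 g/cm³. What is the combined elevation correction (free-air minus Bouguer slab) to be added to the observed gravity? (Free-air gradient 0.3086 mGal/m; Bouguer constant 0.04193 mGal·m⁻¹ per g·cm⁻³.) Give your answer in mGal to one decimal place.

Combined gradient = 0.3086 − 0.04193 × 1.94 = 0.2272558 mGal/m
Combined elevation correction = 0.2272558 × 979.9 = 222.7 mGal

222.7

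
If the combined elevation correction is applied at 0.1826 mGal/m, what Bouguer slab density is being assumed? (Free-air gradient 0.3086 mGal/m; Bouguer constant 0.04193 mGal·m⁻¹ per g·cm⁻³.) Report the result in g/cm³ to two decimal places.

3.01

0.1826 = 0.3086 − 0.04193 × ρ
ρ = (0.3086 − 0.1826) / 0.04193 = 3.01 g/cm³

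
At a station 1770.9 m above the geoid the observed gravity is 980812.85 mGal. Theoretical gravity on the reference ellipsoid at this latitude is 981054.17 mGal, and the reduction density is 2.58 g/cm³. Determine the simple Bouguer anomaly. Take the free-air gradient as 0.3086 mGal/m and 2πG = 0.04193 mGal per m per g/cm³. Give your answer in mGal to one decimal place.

Free-air correction = 0.3086 × 1770.9 = 546.50 mGal
Free-air anomaly = 980812.85 − 981054.17 + (546.50) = 305.18 mGal
Bouguer slab correction = 0.04193 × 2.58 × 1770.9 = 191.57 mGal
Simple Bouguer anomaly = 305.18 − (191.57) = 113.61 mGal

113.6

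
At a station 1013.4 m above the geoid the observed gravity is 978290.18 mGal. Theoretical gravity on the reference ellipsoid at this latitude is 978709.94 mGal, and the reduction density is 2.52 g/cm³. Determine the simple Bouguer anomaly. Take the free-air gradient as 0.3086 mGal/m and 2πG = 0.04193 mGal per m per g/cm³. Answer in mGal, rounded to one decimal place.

Free-air correction = 0.3086 × 1013.4 = 312.74 mGal
Free-air anomaly = 978290.18 − 978709.94 + (312.74) = -107.02 mGal
Bouguer slab correction = 0.04193 × 2.52 × 1013.4 = 107.08 mGal
Simple Bouguer anomaly = -107.02 − (107.08) = -214.10 mGal

-214.1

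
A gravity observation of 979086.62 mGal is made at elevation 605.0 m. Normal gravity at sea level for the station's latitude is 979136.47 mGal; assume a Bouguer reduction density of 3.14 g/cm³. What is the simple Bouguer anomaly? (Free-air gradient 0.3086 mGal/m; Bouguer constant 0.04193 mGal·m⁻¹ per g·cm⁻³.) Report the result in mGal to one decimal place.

Free-air correction = 0.3086 × 605.0 = 186.70 mGal
Free-air anomaly = 979086.62 − 979136.47 + (186.70) = 136.85 mGal
Bouguer slab correction = 0.04193 × 3.14 × 605.0 = 79.65 mGal
Simple Bouguer anomaly = 136.85 − (79.65) = 57.20 mGal

57.2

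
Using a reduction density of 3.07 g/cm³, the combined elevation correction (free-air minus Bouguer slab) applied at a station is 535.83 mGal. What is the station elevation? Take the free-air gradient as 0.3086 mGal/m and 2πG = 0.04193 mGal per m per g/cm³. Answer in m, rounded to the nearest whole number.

Combined gradient = 0.3086 − 0.04193 × 3.07 = 0.1798749 mGal/m
h = 535.83 / 0.1798749 = 2978.90 m

2979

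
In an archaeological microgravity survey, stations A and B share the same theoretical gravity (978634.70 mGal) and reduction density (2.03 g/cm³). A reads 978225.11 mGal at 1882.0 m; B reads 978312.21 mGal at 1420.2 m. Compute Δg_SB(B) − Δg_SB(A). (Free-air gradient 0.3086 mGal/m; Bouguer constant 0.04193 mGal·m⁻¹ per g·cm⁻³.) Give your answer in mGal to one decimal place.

-16.1

Δg_SB(A) = 978225.11 − 978634.70 + 0.3086×1882.0 − 0.04193×2.03×1882.0 = 11.00 mGal
Δg_SB(B) = 978312.21 − 978634.70 + 0.3086×1420.2 − 0.04193×2.03×1420.2 = -5.10 mGal
Difference = -5.10 − (11.00) = -16.10 mGal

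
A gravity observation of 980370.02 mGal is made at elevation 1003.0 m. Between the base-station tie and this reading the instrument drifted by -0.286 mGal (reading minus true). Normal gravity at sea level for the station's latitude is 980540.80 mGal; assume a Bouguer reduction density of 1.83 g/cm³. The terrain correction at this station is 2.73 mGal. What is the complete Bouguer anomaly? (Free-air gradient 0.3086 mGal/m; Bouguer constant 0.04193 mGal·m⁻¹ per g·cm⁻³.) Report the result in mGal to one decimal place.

64.8

Drift-corrected reading = 980370.02 − (-0.286) = 980370.306 mGal
Free-air correction = 0.3086 × 1003.0 = 309.53 mGal
Free-air anomaly = 980370.306 − 980540.80 + (309.53) = 139.036 mGal
Bouguer slab correction = 0.04193 × 1.83 × 1003.0 = 76.96 mGal
Simple Bouguer anomaly = 139.036 − (76.96) = 62.076 mGal
Complete Bouguer anomaly = 62.076 + 2.73 = 64.806 mGal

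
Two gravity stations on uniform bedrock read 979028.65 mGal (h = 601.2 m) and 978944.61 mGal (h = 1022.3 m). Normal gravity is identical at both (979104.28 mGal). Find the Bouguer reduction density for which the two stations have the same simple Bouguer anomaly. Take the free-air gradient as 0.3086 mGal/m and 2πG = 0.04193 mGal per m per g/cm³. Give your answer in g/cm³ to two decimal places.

Δg_obs = 978944.61 − 979028.65 = -84.04 mGal over Δh = 1022.3 − 601.2 = 421.1 m
Equal Bouguer anomalies ⇒ Δg_obs + (0.3086 − 0.04193ρ)·Δh = 0
0.3086 − 0.04193ρ = −Δg_obs/Δh = 0.19957
ρ = (0.3086 − 0.19957) / 0.04193 = 2.60 g/cm³

2.60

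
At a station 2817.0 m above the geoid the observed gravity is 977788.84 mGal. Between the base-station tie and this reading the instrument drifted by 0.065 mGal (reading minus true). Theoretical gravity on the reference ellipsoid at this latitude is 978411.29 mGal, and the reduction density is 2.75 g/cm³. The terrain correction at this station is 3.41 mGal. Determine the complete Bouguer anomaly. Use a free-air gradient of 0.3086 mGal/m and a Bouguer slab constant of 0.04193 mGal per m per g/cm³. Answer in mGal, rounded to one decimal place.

Drift-corrected reading = 977788.84 − (0.065) = 977788.775 mGal
Free-air correction = 0.3086 × 2817.0 = 869.33 mGal
Free-air anomaly = 977788.775 − 978411.29 + (869.33) = 246.815 mGal
Bouguer slab correction = 0.04193 × 2.75 × 2817.0 = 324.82 mGal
Simple Bouguer anomaly = 246.815 − (324.82) = -78.005 mGal
Complete Bouguer anomaly = -78.005 + 3.41 = -74.595 mGal

-74.6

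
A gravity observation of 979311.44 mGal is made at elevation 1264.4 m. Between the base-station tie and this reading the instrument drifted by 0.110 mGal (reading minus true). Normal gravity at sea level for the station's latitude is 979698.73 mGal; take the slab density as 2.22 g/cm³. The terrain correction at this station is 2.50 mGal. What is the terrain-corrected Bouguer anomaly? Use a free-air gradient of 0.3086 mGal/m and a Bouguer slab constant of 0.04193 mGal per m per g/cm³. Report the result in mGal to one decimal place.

-112.4

Drift-corrected reading = 979311.44 − (0.110) = 979311.330 mGal
Free-air correction = 0.3086 × 1264.4 = 390.19 mGal
Free-air anomaly = 979311.330 − 979698.73 + (390.19) = 2.790 mGal
Bouguer slab correction = 0.04193 × 2.22 × 1264.4 = 117.70 mGal
Simple Bouguer anomaly = 2.790 − (117.70) = -114.910 mGal
Complete Bouguer anomaly = -114.910 + 2.50 = -112.410 mGal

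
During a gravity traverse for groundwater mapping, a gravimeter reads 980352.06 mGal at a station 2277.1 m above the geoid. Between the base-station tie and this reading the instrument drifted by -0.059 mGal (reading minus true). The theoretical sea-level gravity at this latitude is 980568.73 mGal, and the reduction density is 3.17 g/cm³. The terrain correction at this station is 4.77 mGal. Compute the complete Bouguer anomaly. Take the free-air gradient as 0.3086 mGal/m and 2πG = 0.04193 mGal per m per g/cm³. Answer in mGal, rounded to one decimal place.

188.2

Drift-corrected reading = 980352.06 − (-0.059) = 980352.119 mGal
Free-air correction = 0.3086 × 2277.1 = 702.71 mGal
Free-air anomaly = 980352.119 − 980568.73 + (702.71) = 486.099 mGal
Bouguer slab correction = 0.04193 × 3.17 × 2277.1 = 302.67 mGal
Simple Bouguer anomaly = 486.099 − (302.67) = 183.429 mGal
Complete Bouguer anomaly = 183.429 + 4.77 = 188.199 mGal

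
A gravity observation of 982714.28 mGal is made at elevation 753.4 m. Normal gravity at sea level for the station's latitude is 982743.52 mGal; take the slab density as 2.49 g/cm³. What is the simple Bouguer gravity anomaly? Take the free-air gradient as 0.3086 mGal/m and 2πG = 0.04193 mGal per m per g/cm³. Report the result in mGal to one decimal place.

124.6

Free-air correction = 0.3086 × 753.4 = 232.50 mGal
Free-air anomaly = 982714.28 − 982743.52 + (232.50) = 203.26 mGal
Bouguer slab correction = 0.04193 × 2.49 × 753.4 = 78.66 mGal
Simple Bouguer anomaly = 203.26 − (78.66) = 124.60 mGal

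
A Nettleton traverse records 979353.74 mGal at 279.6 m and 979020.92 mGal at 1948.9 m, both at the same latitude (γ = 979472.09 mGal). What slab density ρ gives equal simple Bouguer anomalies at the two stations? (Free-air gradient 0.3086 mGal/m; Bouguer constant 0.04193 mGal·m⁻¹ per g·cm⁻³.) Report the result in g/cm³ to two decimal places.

2.60

Δg_obs = 979020.92 − 979353.74 = -332.82 mGal over Δh = 1948.9 − 279.6 = 1669.3 m
Equal Bouguer anomalies ⇒ Δg_obs + (0.3086 − 0.04193ρ)·Δh = 0
0.3086 − 0.04193ρ = −Δg_obs/Δh = 0.19938
ρ = (0.3086 − 0.19938) / 0.04193 = 2.60 g/cm³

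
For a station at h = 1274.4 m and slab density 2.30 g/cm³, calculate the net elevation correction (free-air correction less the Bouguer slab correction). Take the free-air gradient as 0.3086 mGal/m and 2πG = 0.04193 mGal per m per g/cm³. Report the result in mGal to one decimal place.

Combined gradient = 0.3086 − 0.04193 × 2.30 = 0.2121610 mGal/m
Combined elevation correction = 0.2121610 × 1274.4 = 270.4 mGal

270.4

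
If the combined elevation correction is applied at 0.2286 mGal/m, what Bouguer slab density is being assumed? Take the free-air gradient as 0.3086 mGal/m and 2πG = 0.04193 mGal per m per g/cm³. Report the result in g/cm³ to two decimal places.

1.91

0.2286 = 0.3086 − 0.04193 × ρ
ρ = (0.3086 − 0.2286) / 0.04193 = 1.91 g/cm³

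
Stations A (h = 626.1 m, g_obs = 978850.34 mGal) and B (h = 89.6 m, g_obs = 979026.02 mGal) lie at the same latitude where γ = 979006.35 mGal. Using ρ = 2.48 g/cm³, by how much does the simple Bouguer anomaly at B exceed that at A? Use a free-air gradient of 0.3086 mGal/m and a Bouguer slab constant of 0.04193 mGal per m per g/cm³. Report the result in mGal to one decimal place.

Δg_SB(A) = 978850.34 − 979006.35 + 0.3086×626.1 − 0.04193×2.48×626.1 = -27.90 mGal
Δg_SB(B) = 979026.02 − 979006.35 + 0.3086×89.6 − 0.04193×2.48×89.6 = 38.00 mGal
Difference = 38.00 − (-27.90) = 65.90 mGal

65.9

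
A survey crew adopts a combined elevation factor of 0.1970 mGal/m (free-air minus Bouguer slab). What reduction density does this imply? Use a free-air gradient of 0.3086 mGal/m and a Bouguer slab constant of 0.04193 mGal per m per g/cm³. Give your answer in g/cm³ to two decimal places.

0.1970 = 0.3086 − 0.04193 × ρ
ρ = (0.3086 − 0.1970) / 0.04193 = 2.66 g/cm³

2.66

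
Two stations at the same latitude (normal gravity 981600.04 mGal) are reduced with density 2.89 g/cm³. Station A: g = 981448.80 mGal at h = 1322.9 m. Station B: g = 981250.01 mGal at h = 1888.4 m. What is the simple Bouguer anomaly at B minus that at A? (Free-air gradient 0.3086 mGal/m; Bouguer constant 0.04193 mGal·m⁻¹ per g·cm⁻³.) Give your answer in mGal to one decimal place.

Δg_SB(A) = 981448.80 − 981600.04 + 0.3086×1322.9 − 0.04193×2.89×1322.9 = 96.70 mGal
Δg_SB(B) = 981250.01 − 981600.04 + 0.3086×1888.4 − 0.04193×2.89×1888.4 = 3.90 mGal
Difference = 3.90 − (96.70) = -92.80 mGal

-92.8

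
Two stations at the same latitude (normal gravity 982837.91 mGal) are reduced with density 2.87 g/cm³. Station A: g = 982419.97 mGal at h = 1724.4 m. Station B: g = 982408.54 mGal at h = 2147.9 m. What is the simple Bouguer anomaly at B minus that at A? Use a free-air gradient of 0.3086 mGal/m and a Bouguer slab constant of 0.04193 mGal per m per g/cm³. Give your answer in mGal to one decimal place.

Δg_SB(A) = 982419.97 − 982837.91 + 0.3086×1724.4 − 0.04193×2.87×1724.4 = -93.30 mGal
Δg_SB(B) = 982408.54 − 982837.91 + 0.3086×2147.9 − 0.04193×2.87×2147.9 = -25.00 mGal
Difference = -25.00 − (-93.30) = 68.30 mGal

68.3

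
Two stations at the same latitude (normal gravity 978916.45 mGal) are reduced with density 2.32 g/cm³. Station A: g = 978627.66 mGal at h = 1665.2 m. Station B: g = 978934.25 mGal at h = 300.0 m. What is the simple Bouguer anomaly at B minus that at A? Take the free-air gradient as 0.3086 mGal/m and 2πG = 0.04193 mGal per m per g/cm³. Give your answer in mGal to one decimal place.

Δg_SB(A) = 978627.66 − 978916.45 + 0.3086×1665.2 − 0.04193×2.32×1665.2 = 63.10 mGal
Δg_SB(B) = 978934.25 − 978916.45 + 0.3086×300.0 − 0.04193×2.32×300.0 = 81.20 mGal
Difference = 81.20 − (63.10) = 18.10 mGal

18.1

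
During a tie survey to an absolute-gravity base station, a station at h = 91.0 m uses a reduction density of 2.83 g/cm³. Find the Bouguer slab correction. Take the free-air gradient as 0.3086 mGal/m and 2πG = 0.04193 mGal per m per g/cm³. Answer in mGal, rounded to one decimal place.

Bouguer slab correction = 0.04193 × 2.83 × 91.0 = 10.8 mGal

10.8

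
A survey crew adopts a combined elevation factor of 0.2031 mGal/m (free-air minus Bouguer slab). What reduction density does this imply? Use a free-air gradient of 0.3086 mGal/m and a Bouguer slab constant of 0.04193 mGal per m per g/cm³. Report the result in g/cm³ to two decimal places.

0.2031 = 0.3086 − 0.04193 × ρ
ρ = (0.3086 − 0.2031) / 0.04193 = 2.52 g/cm³

2.52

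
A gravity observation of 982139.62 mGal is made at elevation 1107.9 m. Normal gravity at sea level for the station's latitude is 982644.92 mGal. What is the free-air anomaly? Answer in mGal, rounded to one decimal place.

Free-air correction = 0.3086 × 1107.9 = 341.90 mGal
Free-air anomaly = 982139.62 − 982644.92 + (341.90) = -163.40 mGal

-163.4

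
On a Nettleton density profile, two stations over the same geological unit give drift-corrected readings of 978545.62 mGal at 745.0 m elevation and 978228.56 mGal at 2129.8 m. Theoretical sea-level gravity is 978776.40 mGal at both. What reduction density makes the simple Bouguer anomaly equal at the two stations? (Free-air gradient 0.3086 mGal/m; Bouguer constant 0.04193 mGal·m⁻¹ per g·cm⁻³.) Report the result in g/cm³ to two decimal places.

1.90

Δg_obs = 978228.56 − 978545.62 = -317.06 mGal over Δh = 2129.8 − 745.0 = 1384.8 m
Equal Bouguer anomalies ⇒ Δg_obs + (0.3086 − 0.04193ρ)·Δh = 0
0.3086 − 0.04193ρ = −Δg_obs/Δh = 0.22896
ρ = (0.3086 − 0.22896) / 0.04193 = 1.90 g/cm³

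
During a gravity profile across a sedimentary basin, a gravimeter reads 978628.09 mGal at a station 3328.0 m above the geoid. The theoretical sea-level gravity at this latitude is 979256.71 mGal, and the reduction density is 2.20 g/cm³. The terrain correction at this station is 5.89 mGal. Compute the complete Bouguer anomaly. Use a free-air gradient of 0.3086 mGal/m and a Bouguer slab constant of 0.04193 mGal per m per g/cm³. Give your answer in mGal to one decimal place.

Free-air correction = 0.3086 × 3328.0 = 1027.02 mGal
Free-air anomaly = 978628.09 − 979256.71 + (1027.02) = 398.40 mGal
Bouguer slab correction = 0.04193 × 2.20 × 3328.0 = 306.99 mGal
Simple Bouguer anomaly = 398.40 − (306.99) = 91.41 mGal
Complete Bouguer anomaly = 91.41 + 5.89 = 97.30 mGal

97.3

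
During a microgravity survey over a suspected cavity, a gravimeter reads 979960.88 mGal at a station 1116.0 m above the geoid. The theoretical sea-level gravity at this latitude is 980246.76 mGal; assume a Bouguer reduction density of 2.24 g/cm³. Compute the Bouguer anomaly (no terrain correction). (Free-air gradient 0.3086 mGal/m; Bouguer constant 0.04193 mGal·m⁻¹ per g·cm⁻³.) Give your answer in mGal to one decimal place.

Free-air correction = 0.3086 × 1116.0 = 344.40 mGal
Free-air anomaly = 979960.88 − 980246.76 + (344.40) = 58.52 mGal
Bouguer slab correction = 0.04193 × 2.24 × 1116.0 = 104.82 mGal
Simple Bouguer anomaly = 58.52 − (104.82) = -46.30 mGal

-46.3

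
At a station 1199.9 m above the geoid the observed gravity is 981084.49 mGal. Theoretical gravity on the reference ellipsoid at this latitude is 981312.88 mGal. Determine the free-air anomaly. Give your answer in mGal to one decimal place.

Free-air correction = 0.3086 × 1199.9 = 370.29 mGal
Free-air anomaly = 981084.49 − 981312.88 + (370.29) = 141.90 mGal

141.9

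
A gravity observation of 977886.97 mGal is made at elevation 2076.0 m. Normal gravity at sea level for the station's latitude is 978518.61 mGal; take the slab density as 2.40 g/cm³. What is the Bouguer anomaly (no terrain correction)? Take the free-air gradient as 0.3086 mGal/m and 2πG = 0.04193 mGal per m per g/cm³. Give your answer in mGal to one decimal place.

-199.9

Free-air correction = 0.3086 × 2076.0 = 640.65 mGal
Free-air anomaly = 977886.97 − 978518.61 + (640.65) = 9.01 mGal
Bouguer slab correction = 0.04193 × 2.40 × 2076.0 = 208.91 mGal
Simple Bouguer anomaly = 9.01 − (208.91) = -199.90 mGal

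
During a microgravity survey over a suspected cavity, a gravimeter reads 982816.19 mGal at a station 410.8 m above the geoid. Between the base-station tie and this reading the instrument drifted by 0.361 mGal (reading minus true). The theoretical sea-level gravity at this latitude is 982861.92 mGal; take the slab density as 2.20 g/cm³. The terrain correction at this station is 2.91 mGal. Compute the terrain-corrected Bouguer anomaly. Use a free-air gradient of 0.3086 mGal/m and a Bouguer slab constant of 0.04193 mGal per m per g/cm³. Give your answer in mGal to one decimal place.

45.7

Drift-corrected reading = 982816.19 − (0.361) = 982815.829 mGal
Free-air correction = 0.3086 × 410.8 = 126.77 mGal
Free-air anomaly = 982815.829 − 982861.92 + (126.77) = 80.679 mGal
Bouguer slab correction = 0.04193 × 2.20 × 410.8 = 37.89 mGal
Simple Bouguer anomaly = 80.679 − (37.89) = 42.789 mGal
Complete Bouguer anomaly = 42.789 + 2.91 = 45.699 mGal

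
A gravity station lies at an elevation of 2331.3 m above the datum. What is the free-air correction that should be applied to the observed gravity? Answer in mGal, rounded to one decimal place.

719.4

Free-air correction = 0.3086 × 2331.3 = 719.4 mGal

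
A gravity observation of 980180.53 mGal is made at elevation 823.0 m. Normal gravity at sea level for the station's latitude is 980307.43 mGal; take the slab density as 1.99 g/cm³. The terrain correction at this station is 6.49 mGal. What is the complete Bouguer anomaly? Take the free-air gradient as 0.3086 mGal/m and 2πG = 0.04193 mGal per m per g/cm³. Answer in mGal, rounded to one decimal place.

Free-air correction = 0.3086 × 823.0 = 253.98 mGal
Free-air anomaly = 980180.53 − 980307.43 + (253.98) = 127.08 mGal
Bouguer slab correction = 0.04193 × 1.99 × 823.0 = 68.67 mGal
Simple Bouguer anomaly = 127.08 − (68.67) = 58.41 mGal
Complete Bouguer anomaly = 58.41 + 6.49 = 64.90 mGal

64.9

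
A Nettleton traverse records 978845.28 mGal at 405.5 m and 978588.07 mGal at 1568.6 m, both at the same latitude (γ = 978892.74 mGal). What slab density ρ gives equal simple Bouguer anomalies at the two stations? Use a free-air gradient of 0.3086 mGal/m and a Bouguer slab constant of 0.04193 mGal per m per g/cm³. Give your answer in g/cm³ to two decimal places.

Δg_obs = 978588.07 − 978845.28 = -257.21 mGal over Δh = 1568.6 − 405.5 = 1163.1 m
Equal Bouguer anomalies ⇒ Δg_obs + (0.3086 − 0.04193ρ)·Δh = 0
0.3086 − 0.04193ρ = −Δg_obs/Δh = 0.22114
ρ = (0.3086 − 0.22114) / 0.04193 = 2.09 g/cm³

2.09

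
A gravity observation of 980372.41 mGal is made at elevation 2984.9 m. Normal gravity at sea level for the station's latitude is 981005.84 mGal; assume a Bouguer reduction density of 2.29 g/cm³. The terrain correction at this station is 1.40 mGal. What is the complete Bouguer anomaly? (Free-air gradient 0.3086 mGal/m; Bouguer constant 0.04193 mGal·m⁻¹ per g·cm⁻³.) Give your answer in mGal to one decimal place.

2.5

Free-air correction = 0.3086 × 2984.9 = 921.14 mGal
Free-air anomaly = 980372.41 − 981005.84 + (921.14) = 287.71 mGal
Bouguer slab correction = 0.04193 × 2.29 × 2984.9 = 286.61 mGal
Simple Bouguer anomaly = 287.71 − (286.61) = 1.10 mGal
Complete Bouguer anomaly = 1.10 + 1.40 = 2.50 mGal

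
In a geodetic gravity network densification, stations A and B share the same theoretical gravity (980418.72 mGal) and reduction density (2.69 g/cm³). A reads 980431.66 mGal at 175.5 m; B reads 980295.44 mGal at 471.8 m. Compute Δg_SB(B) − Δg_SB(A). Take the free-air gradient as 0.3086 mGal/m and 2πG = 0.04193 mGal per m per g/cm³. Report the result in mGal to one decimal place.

-78.2

Δg_SB(A) = 980431.66 − 980418.72 + 0.3086×175.5 − 0.04193×2.69×175.5 = 47.30 mGal
Δg_SB(B) = 980295.44 − 980418.72 + 0.3086×471.8 − 0.04193×2.69×471.8 = -30.90 mGal
Difference = -30.90 − (47.30) = -78.20 mGal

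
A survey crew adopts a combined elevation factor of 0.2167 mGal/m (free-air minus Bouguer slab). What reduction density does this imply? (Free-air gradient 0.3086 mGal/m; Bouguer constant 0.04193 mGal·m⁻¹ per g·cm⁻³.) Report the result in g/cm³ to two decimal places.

0.2167 = 0.3086 − 0.04193 × ρ
ρ = (0.3086 − 0.2167) / 0.04193 = 2.19 g/cm³

2.19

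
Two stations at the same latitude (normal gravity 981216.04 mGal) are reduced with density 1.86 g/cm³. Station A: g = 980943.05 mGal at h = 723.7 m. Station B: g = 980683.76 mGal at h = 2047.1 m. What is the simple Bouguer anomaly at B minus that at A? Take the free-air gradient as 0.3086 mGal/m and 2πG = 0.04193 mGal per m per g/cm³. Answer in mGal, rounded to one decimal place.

Δg_SB(A) = 980943.05 − 981216.04 + 0.3086×723.7 − 0.04193×1.86×723.7 = -106.10 mGal
Δg_SB(B) = 980683.76 − 981216.04 + 0.3086×2047.1 − 0.04193×1.86×2047.1 = -60.20 mGal
Difference = -60.20 − (-106.10) = 45.90 mGal

45.9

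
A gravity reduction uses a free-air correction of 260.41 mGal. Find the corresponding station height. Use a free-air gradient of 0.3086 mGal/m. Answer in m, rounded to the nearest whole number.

h = 260.41 / 0.3086 = 843.84 m

844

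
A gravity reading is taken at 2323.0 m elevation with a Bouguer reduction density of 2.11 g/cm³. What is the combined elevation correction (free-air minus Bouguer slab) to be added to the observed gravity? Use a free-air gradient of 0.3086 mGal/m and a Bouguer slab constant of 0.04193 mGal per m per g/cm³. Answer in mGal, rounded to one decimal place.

511.4

Combined gradient = 0.3086 − 0.04193 × 2.11 = 0.2201277 mGal/m
Combined elevation correction = 0.2201277 × 2323.0 = 511.4 mGal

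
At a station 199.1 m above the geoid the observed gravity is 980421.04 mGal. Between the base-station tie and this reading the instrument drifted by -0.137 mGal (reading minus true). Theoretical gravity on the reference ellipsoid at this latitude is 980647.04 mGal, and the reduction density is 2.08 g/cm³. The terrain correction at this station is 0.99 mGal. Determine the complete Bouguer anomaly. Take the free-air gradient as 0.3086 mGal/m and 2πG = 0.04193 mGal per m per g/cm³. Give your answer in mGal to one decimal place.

Drift-corrected reading = 980421.04 − (-0.137) = 980421.177 mGal
Free-air correction = 0.3086 × 199.1 = 61.44 mGal
Free-air anomaly = 980421.177 − 980647.04 + (61.44) = -164.423 mGal
Bouguer slab correction = 0.04193 × 2.08 × 199.1 = 17.36 mGal
Simple Bouguer anomaly = -164.423 − (17.36) = -181.783 mGal
Complete Bouguer anomaly = -181.783 + 0.99 = -180.793 mGal

-180.8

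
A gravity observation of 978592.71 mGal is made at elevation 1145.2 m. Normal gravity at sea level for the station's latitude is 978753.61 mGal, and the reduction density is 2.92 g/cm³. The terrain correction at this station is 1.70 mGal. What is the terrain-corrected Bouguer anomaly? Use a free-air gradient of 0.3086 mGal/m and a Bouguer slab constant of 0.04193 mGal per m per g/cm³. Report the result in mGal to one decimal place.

Free-air correction = 0.3086 × 1145.2 = 353.41 mGal
Free-air anomaly = 978592.71 − 978753.61 + (353.41) = 192.51 mGal
Bouguer slab correction = 0.04193 × 2.92 × 1145.2 = 140.21 mGal
Simple Bouguer anomaly = 192.51 − (140.21) = 52.30 mGal
Complete Bouguer anomaly = 52.30 + 1.70 = 54.00 mGal

54.0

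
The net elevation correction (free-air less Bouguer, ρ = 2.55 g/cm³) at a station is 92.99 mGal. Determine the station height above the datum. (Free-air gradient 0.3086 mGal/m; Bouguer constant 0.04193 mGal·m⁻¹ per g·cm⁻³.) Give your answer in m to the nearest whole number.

Combined gradient = 0.3086 − 0.04193 × 2.55 = 0.2016785 mGal/m
h = 92.99 / 0.2016785 = 461.08 m

461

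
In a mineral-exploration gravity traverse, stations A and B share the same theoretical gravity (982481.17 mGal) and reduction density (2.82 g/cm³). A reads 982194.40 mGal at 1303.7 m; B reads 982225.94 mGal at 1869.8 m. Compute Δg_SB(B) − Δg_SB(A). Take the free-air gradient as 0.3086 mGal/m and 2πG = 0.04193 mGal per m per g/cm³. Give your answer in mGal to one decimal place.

Δg_SB(A) = 982194.40 − 982481.17 + 0.3086×1303.7 − 0.04193×2.82×1303.7 = -38.60 mGal
Δg_SB(B) = 982225.94 − 982481.17 + 0.3086×1869.8 − 0.04193×2.82×1869.8 = 100.70 mGal
Difference = 100.70 − (-38.60) = 139.30 mGal

139.3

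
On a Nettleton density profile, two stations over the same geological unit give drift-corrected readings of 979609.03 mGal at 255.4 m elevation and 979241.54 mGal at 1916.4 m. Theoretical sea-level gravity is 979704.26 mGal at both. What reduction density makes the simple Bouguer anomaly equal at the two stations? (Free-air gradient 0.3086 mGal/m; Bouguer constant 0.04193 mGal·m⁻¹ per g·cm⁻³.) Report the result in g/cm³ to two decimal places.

2.08

Δg_obs = 979241.54 − 979609.03 = -367.49 mGal over Δh = 1916.4 − 255.4 = 1661.0 m
Equal Bouguer anomalies ⇒ Δg_obs + (0.3086 − 0.04193ρ)·Δh = 0
0.3086 − 0.04193ρ = −Δg_obs/Δh = 0.22125
ρ = (0.3086 − 0.22125) / 0.04193 = 2.08 g/cm³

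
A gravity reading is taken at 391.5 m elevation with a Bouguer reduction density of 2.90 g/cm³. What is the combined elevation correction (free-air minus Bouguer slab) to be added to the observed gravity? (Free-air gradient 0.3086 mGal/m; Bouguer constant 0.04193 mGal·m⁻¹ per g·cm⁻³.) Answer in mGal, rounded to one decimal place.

Combined gradient = 0.3086 − 0.04193 × 2.90 = 0.1870030 mGal/m
Combined elevation correction = 0.1870030 × 391.5 = 73.2 mGal

73.2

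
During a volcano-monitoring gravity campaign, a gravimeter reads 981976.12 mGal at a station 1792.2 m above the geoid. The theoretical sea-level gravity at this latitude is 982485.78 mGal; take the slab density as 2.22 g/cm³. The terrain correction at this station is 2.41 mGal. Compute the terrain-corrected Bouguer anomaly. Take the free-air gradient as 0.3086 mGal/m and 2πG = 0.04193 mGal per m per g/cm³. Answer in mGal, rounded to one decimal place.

-121.0

Free-air correction = 0.3086 × 1792.2 = 553.07 mGal
Free-air anomaly = 981976.12 − 982485.78 + (553.07) = 43.41 mGal
Bouguer slab correction = 0.04193 × 2.22 × 1792.2 = 166.83 mGal
Simple Bouguer anomaly = 43.41 − (166.83) = -123.42 mGal
Complete Bouguer anomaly = -123.42 + 2.41 = -121.01 mGal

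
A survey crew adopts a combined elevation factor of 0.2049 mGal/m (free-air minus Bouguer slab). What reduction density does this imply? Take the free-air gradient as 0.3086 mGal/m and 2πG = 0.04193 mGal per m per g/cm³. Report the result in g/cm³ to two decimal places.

0.2049 = 0.3086 − 0.04193 × ρ
ρ = (0.3086 − 0.2049) / 0.04193 = 2.47 g/cm³

2.47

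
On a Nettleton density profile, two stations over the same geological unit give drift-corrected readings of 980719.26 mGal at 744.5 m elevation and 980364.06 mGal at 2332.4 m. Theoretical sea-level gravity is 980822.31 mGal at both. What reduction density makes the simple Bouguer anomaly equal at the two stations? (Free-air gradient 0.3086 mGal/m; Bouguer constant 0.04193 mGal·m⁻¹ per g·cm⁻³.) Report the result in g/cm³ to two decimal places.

Δg_obs = 980364.06 − 980719.26 = -355.20 mGal over Δh = 2332.4 − 744.5 = 1587.9 m
Equal Bouguer anomalies ⇒ Δg_obs + (0.3086 − 0.04193ρ)·Δh = 0
0.3086 − 0.04193ρ = −Δg_obs/Δh = 0.22369
ρ = (0.3086 − 0.22369) / 0.04193 = 2.03 g/cm³

2.03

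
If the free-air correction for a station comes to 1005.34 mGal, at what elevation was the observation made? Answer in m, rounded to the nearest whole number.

h = 1005.34 / 0.3086 = 3257.74 m

3258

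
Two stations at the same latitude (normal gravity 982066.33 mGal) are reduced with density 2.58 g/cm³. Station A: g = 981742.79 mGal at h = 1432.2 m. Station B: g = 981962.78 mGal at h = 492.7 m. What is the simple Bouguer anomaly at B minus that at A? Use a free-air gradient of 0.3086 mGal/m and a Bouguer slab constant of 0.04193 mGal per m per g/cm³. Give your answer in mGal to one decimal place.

31.7

Δg_SB(A) = 981742.79 − 982066.33 + 0.3086×1432.2 − 0.04193×2.58×1432.2 = -36.50 mGal
Δg_SB(B) = 981962.78 − 982066.33 + 0.3086×492.7 − 0.04193×2.58×492.7 = -4.80 mGal
Difference = -4.80 − (-36.50) = 31.70 mGal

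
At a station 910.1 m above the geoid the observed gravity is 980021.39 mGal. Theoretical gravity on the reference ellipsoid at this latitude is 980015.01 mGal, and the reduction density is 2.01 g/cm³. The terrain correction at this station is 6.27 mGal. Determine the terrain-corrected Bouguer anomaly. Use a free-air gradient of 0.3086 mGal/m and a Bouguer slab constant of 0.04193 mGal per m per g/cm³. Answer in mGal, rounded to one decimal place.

Free-air correction = 0.3086 × 910.1 = 280.86 mGal
Free-air anomaly = 980021.39 − 980015.01 + (280.86) = 287.24 mGal
Bouguer slab correction = 0.04193 × 2.01 × 910.1 = 76.70 mGal
Simple Bouguer anomaly = 287.24 − (76.70) = 210.54 mGal
Complete Bouguer anomaly = 210.54 + 6.27 = 216.81 mGal

216.8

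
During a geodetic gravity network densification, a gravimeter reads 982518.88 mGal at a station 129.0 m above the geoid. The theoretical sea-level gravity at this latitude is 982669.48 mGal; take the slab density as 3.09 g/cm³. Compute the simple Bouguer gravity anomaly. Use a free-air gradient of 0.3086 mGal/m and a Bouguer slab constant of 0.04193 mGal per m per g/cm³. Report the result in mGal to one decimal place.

Free-air correction = 0.3086 × 129.0 = 39.81 mGal
Free-air anomaly = 982518.88 − 982669.48 + (39.81) = -110.79 mGal
Bouguer slab correction = 0.04193 × 3.09 × 129.0 = 16.71 mGal
Simple Bouguer anomaly = -110.79 − (16.71) = -127.50 mGal

-127.5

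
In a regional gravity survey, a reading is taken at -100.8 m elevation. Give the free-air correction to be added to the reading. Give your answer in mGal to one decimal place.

Free-air correction = 0.3086 × -100.8 = -31.1 mGal

-31.1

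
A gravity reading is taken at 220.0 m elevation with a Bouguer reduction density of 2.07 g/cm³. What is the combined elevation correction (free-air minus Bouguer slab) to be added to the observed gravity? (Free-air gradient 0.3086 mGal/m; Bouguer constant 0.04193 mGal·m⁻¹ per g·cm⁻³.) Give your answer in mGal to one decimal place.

Combined gradient = 0.3086 − 0.04193 × 2.07 = 0.2218049 mGal/m
Combined elevation correction = 0.2218049 × 220.0 = 48.8 mGal

48.8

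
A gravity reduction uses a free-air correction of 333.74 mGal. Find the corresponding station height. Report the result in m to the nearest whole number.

h = 333.74 / 0.3086 = 1081.46 m

1081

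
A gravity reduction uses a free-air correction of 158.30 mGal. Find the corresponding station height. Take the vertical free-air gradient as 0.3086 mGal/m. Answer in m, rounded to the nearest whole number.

513

h = 158.30 / 0.3086 = 512.96 m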